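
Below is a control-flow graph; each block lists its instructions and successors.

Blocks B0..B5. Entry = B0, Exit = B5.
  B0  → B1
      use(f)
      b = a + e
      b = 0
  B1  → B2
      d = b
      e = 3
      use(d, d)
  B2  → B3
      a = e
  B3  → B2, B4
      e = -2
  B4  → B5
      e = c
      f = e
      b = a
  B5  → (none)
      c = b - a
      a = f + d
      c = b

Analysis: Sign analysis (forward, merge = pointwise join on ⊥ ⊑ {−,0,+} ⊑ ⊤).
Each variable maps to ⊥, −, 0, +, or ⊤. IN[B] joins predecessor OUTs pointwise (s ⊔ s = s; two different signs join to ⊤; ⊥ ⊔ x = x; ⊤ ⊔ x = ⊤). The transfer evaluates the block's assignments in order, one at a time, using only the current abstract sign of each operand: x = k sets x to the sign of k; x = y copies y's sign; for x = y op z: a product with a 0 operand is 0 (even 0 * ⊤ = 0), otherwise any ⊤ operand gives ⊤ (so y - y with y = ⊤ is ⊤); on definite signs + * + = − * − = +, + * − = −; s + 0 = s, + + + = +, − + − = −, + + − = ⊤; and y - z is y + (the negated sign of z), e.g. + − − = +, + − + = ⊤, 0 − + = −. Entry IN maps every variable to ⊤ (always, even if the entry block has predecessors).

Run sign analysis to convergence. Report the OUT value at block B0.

Fixpoint table:
  B0:  IN=(all ⊤)  OUT={b:0; rest ⊤}
  B1:  IN={b:0; rest ⊤}  OUT={b:0, d:0, e:+; rest ⊤}
  B2:  IN={b:0, d:0; rest ⊤}  OUT={b:0, d:0; rest ⊤}
  B3:  IN={b:0, d:0; rest ⊤}  OUT={b:0, d:0, e:-; rest ⊤}
  B4:  IN={b:0, d:0, e:-; rest ⊤}  OUT={d:0; rest ⊤}
  B5:  IN={d:0; rest ⊤}  OUT={d:0; rest ⊤}

B0 is the boundary node: IN[B0] = {a: ⊤, b: ⊤, c: ⊤, d: ⊤, e: ⊤, f: ⊤}
Applying B0's transfer function to that IN value gives OUT[B0] (row B0 above).

Answer: {a: ⊤, b: 0, c: ⊤, d: ⊤, e: ⊤, f: ⊤}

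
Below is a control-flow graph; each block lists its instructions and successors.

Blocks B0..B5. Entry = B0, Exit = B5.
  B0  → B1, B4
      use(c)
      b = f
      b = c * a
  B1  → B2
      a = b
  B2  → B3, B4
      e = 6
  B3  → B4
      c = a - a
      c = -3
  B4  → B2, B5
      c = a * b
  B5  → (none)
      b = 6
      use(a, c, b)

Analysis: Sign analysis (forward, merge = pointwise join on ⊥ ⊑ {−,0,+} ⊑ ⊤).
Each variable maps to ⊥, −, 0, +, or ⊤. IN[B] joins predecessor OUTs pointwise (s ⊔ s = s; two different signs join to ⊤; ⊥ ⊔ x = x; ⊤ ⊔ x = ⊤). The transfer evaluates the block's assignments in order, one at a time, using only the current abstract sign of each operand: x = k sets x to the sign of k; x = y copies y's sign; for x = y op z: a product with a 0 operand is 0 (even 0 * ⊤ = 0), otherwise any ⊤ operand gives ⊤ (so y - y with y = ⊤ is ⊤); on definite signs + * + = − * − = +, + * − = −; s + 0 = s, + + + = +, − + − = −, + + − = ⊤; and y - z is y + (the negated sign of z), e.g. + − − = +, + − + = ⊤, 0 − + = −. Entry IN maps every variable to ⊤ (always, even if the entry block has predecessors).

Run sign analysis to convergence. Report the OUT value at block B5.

Answer: {a: ⊤, b: +, c: ⊤, d: ⊤, e: ⊤, f: ⊤}

Derivation:
Fixpoint table:
  B0:  IN=(all ⊤)  OUT=(all ⊤)
  B1:  IN=(all ⊤)  OUT=(all ⊤)
  B2:  IN=(all ⊤)  OUT={e:+; rest ⊤}
  B3:  IN={e:+; rest ⊤}  OUT={c:-, e:+; rest ⊤}
  B4:  IN=(all ⊤)  OUT=(all ⊤)
  B5:  IN=(all ⊤)  OUT={b:+; rest ⊤}

Merge at B5: IN[B5] = OUT[B4] = {a: ⊤, b: ⊤, c: ⊤, d: ⊤, e: ⊤, f: ⊤}
Applying B5's transfer function to that IN value gives OUT[B5] (row B5 above).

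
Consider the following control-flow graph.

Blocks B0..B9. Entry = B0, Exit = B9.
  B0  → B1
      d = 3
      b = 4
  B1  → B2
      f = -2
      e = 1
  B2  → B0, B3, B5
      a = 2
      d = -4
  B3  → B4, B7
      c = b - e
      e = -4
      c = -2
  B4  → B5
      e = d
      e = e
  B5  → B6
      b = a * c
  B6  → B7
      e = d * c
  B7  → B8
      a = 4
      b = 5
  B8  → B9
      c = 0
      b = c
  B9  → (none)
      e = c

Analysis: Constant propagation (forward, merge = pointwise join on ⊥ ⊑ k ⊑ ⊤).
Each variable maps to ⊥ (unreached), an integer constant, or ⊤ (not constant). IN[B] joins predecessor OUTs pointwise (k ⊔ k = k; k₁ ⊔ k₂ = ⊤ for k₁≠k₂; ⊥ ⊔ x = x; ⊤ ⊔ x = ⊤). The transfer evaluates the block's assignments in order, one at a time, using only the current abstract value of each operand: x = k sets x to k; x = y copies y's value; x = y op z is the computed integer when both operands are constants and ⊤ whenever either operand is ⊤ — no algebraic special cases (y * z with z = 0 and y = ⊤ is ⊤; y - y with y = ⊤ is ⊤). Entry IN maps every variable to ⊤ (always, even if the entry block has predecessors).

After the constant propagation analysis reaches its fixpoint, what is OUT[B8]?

Answer: {a: 4, b: 0, c: 0, d: -4, e: ⊤, f: -2}

Trace:
Fixpoint table:
  B0:  IN=(all ⊤)  OUT={b:4, d:3; rest ⊤}
  B1:  IN={b:4, d:3; rest ⊤}  OUT={b:4, d:3, e:1, f:-2; rest ⊤}
  B2:  IN={b:4, d:3, e:1, f:-2; rest ⊤}  OUT={a:2, b:4, d:-4, e:1, f:-2; rest ⊤}
  B3:  IN={a:2, b:4, d:-4, e:1, f:-2; rest ⊤}  OUT={a:2, b:4, c:-2, d:-4, e:-4, f:-2; rest ⊤}
  B4:  IN={a:2, b:4, c:-2, d:-4, e:-4, f:-2; rest ⊤}  OUT={a:2, b:4, c:-2, d:-4, e:-4, f:-2; rest ⊤}
  B5:  IN={a:2, b:4, d:-4, f:-2; rest ⊤}  OUT={a:2, d:-4, f:-2; rest ⊤}
  B6:  IN={a:2, d:-4, f:-2; rest ⊤}  OUT={a:2, d:-4, f:-2; rest ⊤}
  B7:  IN={a:2, d:-4, f:-2; rest ⊤}  OUT={a:4, b:5, d:-4, f:-2; rest ⊤}
  B8:  IN={a:4, b:5, d:-4, f:-2; rest ⊤}  OUT={a:4, b:0, c:0, d:-4, f:-2; rest ⊤}
  B9:  IN={a:4, b:0, c:0, d:-4, f:-2; rest ⊤}  OUT={a:4, b:0, c:0, d:-4, e:0, f:-2; rest ⊤}

Merge at B8: IN[B8] = OUT[B7] = {a: 4, b: 5, c: ⊤, d: -4, e: ⊤, f: -2}
Applying B8's transfer function to that IN value gives OUT[B8] (row B8 above).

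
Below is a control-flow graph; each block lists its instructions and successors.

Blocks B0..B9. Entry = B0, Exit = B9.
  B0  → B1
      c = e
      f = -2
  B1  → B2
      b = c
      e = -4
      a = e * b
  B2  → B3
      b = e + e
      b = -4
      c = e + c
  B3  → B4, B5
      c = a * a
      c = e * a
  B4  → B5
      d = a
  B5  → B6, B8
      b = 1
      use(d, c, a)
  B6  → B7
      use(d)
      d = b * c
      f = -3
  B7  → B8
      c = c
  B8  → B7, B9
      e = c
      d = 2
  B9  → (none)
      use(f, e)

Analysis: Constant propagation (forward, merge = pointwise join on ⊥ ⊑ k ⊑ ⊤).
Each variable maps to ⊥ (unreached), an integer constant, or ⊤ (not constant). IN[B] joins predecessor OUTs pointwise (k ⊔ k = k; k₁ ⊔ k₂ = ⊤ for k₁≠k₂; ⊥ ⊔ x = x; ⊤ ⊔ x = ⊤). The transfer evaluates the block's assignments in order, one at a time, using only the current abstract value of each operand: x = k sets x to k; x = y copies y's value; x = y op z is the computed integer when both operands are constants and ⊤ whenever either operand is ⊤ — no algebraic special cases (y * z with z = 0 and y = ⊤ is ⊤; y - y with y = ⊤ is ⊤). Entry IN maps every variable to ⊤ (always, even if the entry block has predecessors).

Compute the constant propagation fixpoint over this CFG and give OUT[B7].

Per-block solution:
  B0: | IN=(all ⊤) | OUT={f:-2; rest ⊤}
  B1: | IN={f:-2; rest ⊤} | OUT={e:-4, f:-2; rest ⊤}
  B2: | IN={e:-4, f:-2; rest ⊤} | OUT={b:-4, e:-4, f:-2; rest ⊤}
  B3: | IN={b:-4, e:-4, f:-2; rest ⊤} | OUT={b:-4, e:-4, f:-2; rest ⊤}
  B4: | IN={b:-4, e:-4, f:-2; rest ⊤} | OUT={b:-4, e:-4, f:-2; rest ⊤}
  B5: | IN={b:-4, e:-4, f:-2; rest ⊤} | OUT={b:1, e:-4, f:-2; rest ⊤}
  B6: | IN={b:1, e:-4, f:-2; rest ⊤} | OUT={b:1, e:-4, f:-3; rest ⊤}
  B7: | IN={b:1; rest ⊤} | OUT={b:1; rest ⊤}
  B8: | IN={b:1; rest ⊤} | OUT={b:1, d:2; rest ⊤}
  B9: | IN={b:1, d:2; rest ⊤} | OUT={b:1, d:2; rest ⊤}

Merge at B7: IN[B7] = OUT[B6] ⊔ OUT[B8] = {a: ⊤, b: 1, c: ⊤, d: ⊤, e: ⊤, f: ⊤}
Applying B7's transfer function to that IN value gives OUT[B7] (row B7 above).

Answer: {a: ⊤, b: 1, c: ⊤, d: ⊤, e: ⊤, f: ⊤}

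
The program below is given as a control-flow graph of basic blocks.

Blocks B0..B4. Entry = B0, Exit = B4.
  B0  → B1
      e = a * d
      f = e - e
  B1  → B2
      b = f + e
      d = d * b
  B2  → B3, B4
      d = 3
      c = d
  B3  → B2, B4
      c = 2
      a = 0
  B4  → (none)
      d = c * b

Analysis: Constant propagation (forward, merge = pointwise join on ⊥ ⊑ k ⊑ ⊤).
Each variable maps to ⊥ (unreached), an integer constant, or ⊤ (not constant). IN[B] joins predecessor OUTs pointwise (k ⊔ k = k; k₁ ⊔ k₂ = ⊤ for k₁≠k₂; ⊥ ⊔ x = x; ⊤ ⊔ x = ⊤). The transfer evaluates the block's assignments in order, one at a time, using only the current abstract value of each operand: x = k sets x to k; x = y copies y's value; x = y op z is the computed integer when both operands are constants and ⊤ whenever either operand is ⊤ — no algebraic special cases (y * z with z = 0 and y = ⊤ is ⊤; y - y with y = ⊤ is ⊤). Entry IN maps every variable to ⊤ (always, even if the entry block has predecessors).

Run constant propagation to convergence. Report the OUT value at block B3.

Answer: {a: 0, b: ⊤, c: 2, d: 3, e: ⊤, f: ⊤}

Trace:
Converged values:
  B0:   IN=(all ⊤)   OUT=(all ⊤)
  B1:   IN=(all ⊤)   OUT=(all ⊤)
  B2:   IN=(all ⊤)   OUT={c:3, d:3; rest ⊤}
  B3:   IN={c:3, d:3; rest ⊤}   OUT={a:0, c:2, d:3; rest ⊤}
  B4:   IN={d:3; rest ⊤}   OUT=(all ⊤)

Merge at B3: IN[B3] = OUT[B2] = {a: ⊤, b: ⊤, c: 3, d: 3, e: ⊤, f: ⊤}
Applying B3's transfer function to that IN value gives OUT[B3] (row B3 above).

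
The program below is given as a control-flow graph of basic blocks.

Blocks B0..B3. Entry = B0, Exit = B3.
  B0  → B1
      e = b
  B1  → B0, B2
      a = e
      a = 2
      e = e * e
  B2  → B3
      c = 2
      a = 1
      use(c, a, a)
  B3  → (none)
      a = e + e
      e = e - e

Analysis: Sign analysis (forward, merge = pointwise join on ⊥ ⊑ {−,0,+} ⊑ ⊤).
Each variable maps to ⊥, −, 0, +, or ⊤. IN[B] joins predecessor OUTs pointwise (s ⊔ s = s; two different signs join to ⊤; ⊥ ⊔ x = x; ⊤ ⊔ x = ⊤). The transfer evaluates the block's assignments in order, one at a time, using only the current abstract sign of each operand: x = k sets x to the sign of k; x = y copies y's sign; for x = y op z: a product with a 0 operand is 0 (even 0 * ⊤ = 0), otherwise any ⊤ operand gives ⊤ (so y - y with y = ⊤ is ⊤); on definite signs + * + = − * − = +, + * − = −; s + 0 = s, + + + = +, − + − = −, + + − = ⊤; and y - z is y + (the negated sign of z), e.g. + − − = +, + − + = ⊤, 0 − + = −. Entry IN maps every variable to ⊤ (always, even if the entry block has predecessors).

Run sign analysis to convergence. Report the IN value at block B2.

Answer: {a: +, b: ⊤, c: ⊤, d: ⊤, e: ⊤, f: ⊤}

Working:
Fixpoint table:
  B0:   IN=(all ⊤)   OUT=(all ⊤)
  B1:   IN=(all ⊤)   OUT={a:+; rest ⊤}
  B2:   IN={a:+; rest ⊤}   OUT={a:+, c:+; rest ⊤}
  B3:   IN={a:+, c:+; rest ⊤}   OUT={c:+; rest ⊤}

Merge at B2: IN[B2] = OUT[B1] = {a: +, b: ⊤, c: ⊤, d: ⊤, e: ⊤, f: ⊤}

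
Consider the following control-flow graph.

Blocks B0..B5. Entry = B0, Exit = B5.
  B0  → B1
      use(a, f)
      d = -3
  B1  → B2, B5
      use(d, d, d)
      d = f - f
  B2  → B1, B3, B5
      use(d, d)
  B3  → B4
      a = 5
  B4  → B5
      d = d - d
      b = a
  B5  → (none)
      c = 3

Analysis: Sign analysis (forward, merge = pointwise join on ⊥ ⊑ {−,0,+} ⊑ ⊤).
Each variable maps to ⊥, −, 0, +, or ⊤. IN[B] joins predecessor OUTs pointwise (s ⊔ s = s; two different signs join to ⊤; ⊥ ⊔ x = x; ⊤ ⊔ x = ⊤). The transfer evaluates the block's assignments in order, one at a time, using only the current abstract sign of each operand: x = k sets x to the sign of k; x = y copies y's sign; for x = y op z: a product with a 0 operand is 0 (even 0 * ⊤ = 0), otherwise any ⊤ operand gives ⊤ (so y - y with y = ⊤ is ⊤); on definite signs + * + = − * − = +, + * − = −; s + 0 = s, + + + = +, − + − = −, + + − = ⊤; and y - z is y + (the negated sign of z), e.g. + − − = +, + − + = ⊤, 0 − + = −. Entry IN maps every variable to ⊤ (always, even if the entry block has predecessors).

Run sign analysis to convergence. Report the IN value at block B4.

Per-block solution:
  B0:   IN=(all ⊤)   OUT={d:-; rest ⊤}
  B1:   IN=(all ⊤)   OUT=(all ⊤)
  B2:   IN=(all ⊤)   OUT=(all ⊤)
  B3:   IN=(all ⊤)   OUT={a:+; rest ⊤}
  B4:   IN={a:+; rest ⊤}   OUT={a:+, b:+; rest ⊤}
  B5:   IN=(all ⊤)   OUT={c:+; rest ⊤}

Merge at B4: IN[B4] = OUT[B3] = {a: +, b: ⊤, c: ⊤, d: ⊤, e: ⊤, f: ⊤}

Answer: {a: +, b: ⊤, c: ⊤, d: ⊤, e: ⊤, f: ⊤}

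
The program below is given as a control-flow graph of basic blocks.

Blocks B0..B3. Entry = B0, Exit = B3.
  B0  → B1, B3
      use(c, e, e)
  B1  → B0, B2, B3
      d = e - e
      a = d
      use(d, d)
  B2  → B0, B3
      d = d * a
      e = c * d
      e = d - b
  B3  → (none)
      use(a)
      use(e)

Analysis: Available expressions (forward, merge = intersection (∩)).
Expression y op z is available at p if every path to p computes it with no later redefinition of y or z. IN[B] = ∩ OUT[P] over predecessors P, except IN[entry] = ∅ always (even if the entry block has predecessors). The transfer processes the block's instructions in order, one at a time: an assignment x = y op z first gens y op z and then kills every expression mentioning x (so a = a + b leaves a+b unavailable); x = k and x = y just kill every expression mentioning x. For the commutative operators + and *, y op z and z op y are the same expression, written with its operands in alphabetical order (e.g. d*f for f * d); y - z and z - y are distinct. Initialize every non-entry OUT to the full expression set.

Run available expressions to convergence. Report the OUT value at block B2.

Converged values:
  B0: | IN={} | OUT={}
  B1: | IN={} | OUT={e-e}
  B2: | IN={e-e} | OUT={c*d, d-b}
  B3: | IN={} | OUT={}

Merge at B2: IN[B2] = OUT[B1] = {e-e}
Applying B2's transfer function to that IN value gives OUT[B2] (row B2 above).

Answer: {c*d, d-b}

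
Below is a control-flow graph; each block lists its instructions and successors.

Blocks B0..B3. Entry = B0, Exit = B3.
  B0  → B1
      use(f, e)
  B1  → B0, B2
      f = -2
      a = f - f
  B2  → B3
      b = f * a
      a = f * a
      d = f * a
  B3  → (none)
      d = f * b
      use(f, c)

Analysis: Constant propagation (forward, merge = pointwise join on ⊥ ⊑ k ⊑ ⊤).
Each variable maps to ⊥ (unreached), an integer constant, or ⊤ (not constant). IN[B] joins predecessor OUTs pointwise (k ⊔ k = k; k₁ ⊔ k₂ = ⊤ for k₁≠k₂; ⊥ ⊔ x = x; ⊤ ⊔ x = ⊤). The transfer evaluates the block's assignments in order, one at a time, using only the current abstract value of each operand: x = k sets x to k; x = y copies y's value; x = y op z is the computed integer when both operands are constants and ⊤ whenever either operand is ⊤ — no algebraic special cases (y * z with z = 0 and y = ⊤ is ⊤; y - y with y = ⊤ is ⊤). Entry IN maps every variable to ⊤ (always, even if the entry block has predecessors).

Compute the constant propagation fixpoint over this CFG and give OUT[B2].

Answer: {a: 0, b: 0, c: ⊤, d: 0, e: ⊤, f: -2}

Trace:
Fixpoint table:
  B0:   IN=(all ⊤)   OUT=(all ⊤)
  B1:   IN=(all ⊤)   OUT={a:0, f:-2; rest ⊤}
  B2:   IN={a:0, f:-2; rest ⊤}   OUT={a:0, b:0, d:0, f:-2; rest ⊤}
  B3:   IN={a:0, b:0, d:0, f:-2; rest ⊤}   OUT={a:0, b:0, d:0, f:-2; rest ⊤}

Merge at B2: IN[B2] = OUT[B1] = {a: 0, b: ⊤, c: ⊤, d: ⊤, e: ⊤, f: -2}
Applying B2's transfer function to that IN value gives OUT[B2] (row B2 above).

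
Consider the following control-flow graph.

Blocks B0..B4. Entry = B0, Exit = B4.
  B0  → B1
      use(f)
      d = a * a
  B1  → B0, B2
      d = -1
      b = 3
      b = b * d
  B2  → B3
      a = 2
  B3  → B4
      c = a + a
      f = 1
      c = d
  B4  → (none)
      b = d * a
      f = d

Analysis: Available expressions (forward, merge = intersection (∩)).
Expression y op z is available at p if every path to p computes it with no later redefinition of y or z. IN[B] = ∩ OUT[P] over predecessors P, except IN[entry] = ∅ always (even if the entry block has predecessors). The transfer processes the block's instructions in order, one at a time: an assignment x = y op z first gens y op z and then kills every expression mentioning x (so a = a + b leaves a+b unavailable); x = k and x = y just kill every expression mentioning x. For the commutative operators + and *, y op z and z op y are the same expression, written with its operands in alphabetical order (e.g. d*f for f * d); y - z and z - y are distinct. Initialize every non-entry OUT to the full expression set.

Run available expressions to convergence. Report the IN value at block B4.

Fixpoint table:
  B0:  IN={}  OUT={a*a}
  B1:  IN={a*a}  OUT={a*a}
  B2:  IN={a*a}  OUT={}
  B3:  IN={}  OUT={a+a}
  B4:  IN={a+a}  OUT={a*d, a+a}

Merge at B4: IN[B4] = OUT[B3] = {a+a}

Answer: {a+a}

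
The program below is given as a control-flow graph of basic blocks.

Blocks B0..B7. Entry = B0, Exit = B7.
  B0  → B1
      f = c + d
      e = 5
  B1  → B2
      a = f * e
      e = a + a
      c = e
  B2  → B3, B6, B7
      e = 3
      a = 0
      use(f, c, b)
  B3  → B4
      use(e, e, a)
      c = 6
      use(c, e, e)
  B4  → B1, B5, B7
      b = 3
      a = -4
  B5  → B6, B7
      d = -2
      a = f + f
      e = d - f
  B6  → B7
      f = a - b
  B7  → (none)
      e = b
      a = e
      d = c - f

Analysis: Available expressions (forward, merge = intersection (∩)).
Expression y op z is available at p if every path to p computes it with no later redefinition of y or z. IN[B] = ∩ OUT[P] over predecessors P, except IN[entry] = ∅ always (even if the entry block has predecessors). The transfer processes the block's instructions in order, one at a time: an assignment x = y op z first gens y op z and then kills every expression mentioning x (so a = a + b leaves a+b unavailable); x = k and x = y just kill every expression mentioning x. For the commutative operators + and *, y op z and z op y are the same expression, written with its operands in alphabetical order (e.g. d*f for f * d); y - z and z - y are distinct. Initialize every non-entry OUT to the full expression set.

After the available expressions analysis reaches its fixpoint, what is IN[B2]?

Answer: {a+a}

Working:
Converged values:
  B0:  IN={}  OUT={c+d}
  B1:  IN={}  OUT={a+a}
  B2:  IN={a+a}  OUT={}
  B3:  IN={}  OUT={}
  B4:  IN={}  OUT={}
  B5:  IN={}  OUT={d-f, f+f}
  B6:  IN={}  OUT={a-b}
  B7:  IN={}  OUT={c-f}

Merge at B2: IN[B2] = OUT[B1] = {a+a}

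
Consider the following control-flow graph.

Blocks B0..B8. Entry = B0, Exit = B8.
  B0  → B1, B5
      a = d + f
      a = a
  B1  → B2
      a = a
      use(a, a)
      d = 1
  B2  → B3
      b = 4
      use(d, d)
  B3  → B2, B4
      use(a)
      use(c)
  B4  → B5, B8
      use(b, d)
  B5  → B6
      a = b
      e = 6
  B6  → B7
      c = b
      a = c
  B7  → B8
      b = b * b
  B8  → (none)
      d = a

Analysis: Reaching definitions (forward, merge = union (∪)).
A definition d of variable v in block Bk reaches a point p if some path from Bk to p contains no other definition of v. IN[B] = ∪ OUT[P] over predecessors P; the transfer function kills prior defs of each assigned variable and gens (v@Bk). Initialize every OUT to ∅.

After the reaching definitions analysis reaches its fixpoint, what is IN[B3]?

Per-block solution:
  B0:  IN={}  OUT={a@B0}
  B1:  IN={a@B0}  OUT={a@B1, d@B1}
  B2:  IN={a@B1, b@B2, d@B1}  OUT={a@B1, b@B2, d@B1}
  B3:  IN={a@B1, b@B2, d@B1}  OUT={a@B1, b@B2, d@B1}
  B4:  IN={a@B1, b@B2, d@B1}  OUT={a@B1, b@B2, d@B1}
  B5:  IN={a@B0, a@B1, b@B2, d@B1}  OUT={a@B5, b@B2, d@B1, e@B5}
  B6:  IN={a@B5, b@B2, d@B1, e@B5}  OUT={a@B6, b@B2, c@B6, d@B1, e@B5}
  B7:  IN={a@B6, b@B2, c@B6, d@B1, e@B5}  OUT={a@B6, b@B7, c@B6, d@B1, e@B5}
  B8:  IN={a@B1, a@B6, b@B2, b@B7, c@B6, d@B1, e@B5}  OUT={a@B1, a@B6, b@B2, b@B7, c@B6, d@B8, e@B5}

Merge at B3: IN[B3] = OUT[B2] = {a@B1, b@B2, d@B1}

Answer: {a@B1, b@B2, d@B1}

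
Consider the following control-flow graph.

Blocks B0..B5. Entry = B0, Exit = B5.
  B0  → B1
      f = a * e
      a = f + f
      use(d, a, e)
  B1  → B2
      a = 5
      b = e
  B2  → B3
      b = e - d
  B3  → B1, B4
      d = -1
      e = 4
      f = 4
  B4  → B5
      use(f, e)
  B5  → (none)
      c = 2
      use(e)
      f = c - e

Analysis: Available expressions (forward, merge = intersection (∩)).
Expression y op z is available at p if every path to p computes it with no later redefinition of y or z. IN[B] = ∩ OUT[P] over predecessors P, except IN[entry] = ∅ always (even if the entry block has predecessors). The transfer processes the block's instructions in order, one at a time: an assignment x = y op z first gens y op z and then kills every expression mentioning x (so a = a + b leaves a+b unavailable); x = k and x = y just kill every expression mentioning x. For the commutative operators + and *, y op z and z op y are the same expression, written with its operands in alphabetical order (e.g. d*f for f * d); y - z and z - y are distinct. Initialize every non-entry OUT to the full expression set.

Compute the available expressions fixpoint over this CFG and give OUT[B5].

Fixpoint table:
  B0:   IN={}   OUT={f+f}
  B1:   IN={}   OUT={}
  B2:   IN={}   OUT={e-d}
  B3:   IN={e-d}   OUT={}
  B4:   IN={}   OUT={}
  B5:   IN={}   OUT={c-e}

Merge at B5: IN[B5] = OUT[B4] = {}
Applying B5's transfer function to that IN value gives OUT[B5] (row B5 above).

Answer: {c-e}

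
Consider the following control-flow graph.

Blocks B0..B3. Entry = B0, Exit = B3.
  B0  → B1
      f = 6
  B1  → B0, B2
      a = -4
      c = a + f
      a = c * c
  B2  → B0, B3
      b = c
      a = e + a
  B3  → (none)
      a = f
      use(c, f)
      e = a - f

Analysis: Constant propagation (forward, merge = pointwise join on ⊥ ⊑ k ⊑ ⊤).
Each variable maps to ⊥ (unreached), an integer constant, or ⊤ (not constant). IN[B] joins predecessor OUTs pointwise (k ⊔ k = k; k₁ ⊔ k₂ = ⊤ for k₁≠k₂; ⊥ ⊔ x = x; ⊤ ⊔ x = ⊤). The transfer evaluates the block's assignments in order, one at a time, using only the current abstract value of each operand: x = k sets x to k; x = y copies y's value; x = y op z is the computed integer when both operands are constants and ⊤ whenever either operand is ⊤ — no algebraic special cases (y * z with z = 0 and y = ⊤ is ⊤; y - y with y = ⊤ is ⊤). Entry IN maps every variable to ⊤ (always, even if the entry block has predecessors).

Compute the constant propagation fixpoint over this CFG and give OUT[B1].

Fixpoint table:
  B0: | IN=(all ⊤) | OUT={f:6; rest ⊤}
  B1: | IN={f:6; rest ⊤} | OUT={a:4, c:2, f:6; rest ⊤}
  B2: | IN={a:4, c:2, f:6; rest ⊤} | OUT={b:2, c:2, f:6; rest ⊤}
  B3: | IN={b:2, c:2, f:6; rest ⊤} | OUT={a:6, b:2, c:2, e:0, f:6; rest ⊤}

Merge at B1: IN[B1] = OUT[B0] = {a: ⊤, b: ⊤, c: ⊤, d: ⊤, e: ⊤, f: 6}
Applying B1's transfer function to that IN value gives OUT[B1] (row B1 above).

Answer: {a: 4, b: ⊤, c: 2, d: ⊤, e: ⊤, f: 6}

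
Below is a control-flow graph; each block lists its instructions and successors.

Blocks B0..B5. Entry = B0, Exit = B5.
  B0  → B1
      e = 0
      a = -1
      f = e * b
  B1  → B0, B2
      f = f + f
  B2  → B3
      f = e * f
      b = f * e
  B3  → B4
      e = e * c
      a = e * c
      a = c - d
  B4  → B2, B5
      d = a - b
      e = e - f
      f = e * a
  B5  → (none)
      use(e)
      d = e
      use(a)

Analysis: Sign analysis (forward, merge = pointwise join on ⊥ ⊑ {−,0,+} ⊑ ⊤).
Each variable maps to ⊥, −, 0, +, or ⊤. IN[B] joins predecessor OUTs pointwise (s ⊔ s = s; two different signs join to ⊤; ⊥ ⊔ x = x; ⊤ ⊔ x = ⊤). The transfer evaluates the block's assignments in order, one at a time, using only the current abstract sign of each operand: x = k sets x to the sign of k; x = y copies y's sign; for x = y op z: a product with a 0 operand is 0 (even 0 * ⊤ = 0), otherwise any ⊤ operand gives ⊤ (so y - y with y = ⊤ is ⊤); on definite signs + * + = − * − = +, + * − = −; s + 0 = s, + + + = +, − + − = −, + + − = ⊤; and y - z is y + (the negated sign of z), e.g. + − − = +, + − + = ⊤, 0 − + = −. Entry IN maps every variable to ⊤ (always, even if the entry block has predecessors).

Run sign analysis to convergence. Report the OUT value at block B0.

Answer: {a: -, b: ⊤, c: ⊤, d: ⊤, e: 0, f: 0}

Working:
Per-block solution:
  B0:   IN=(all ⊤)   OUT={a:-, e:0, f:0; rest ⊤}
  B1:   IN={a:-, e:0, f:0; rest ⊤}   OUT={a:-, e:0, f:0; rest ⊤}
  B2:   IN={e:0, f:0; rest ⊤}   OUT={b:0, e:0, f:0; rest ⊤}
  B3:   IN={b:0, e:0, f:0; rest ⊤}   OUT={b:0, e:0, f:0; rest ⊤}
  B4:   IN={b:0, e:0, f:0; rest ⊤}   OUT={b:0, e:0, f:0; rest ⊤}
  B5:   IN={b:0, e:0, f:0; rest ⊤}   OUT={b:0, d:0, e:0, f:0; rest ⊤}

Merge at B0 (entry node, so the boundary value (all ⊤) is joined with the incoming edge(s)): IN[B0] = (all ⊤) ⊔ OUT[B1] = {a: ⊤, b: ⊤, c: ⊤, d: ⊤, e: ⊤, f: ⊤}
Applying B0's transfer function to that IN value gives OUT[B0] (row B0 above).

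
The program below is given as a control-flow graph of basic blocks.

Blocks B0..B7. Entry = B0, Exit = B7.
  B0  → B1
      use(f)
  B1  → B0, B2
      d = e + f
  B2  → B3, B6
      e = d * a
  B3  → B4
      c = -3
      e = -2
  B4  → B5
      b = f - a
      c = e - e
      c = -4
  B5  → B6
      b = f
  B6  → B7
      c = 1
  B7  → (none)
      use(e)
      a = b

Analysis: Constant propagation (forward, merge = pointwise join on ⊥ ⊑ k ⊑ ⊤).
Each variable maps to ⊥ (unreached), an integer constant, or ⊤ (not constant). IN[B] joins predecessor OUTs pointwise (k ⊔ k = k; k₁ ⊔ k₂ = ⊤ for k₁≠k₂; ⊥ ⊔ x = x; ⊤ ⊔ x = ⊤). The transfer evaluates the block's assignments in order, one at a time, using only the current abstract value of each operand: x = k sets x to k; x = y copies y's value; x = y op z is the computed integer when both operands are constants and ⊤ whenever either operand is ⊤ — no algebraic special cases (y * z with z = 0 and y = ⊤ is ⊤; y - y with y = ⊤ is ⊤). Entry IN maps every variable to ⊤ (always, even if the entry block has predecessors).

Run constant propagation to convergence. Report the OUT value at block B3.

Answer: {a: ⊤, b: ⊤, c: -3, d: ⊤, e: -2, f: ⊤}

Derivation:
Converged values:
  B0:   IN=(all ⊤)   OUT=(all ⊤)
  B1:   IN=(all ⊤)   OUT=(all ⊤)
  B2:   IN=(all ⊤)   OUT=(all ⊤)
  B3:   IN=(all ⊤)   OUT={c:-3, e:-2; rest ⊤}
  B4:   IN={c:-3, e:-2; rest ⊤}   OUT={c:-4, e:-2; rest ⊤}
  B5:   IN={c:-4, e:-2; rest ⊤}   OUT={c:-4, e:-2; rest ⊤}
  B6:   IN=(all ⊤)   OUT={c:1; rest ⊤}
  B7:   IN={c:1; rest ⊤}   OUT={c:1; rest ⊤}

Merge at B3: IN[B3] = OUT[B2] = {a: ⊤, b: ⊤, c: ⊤, d: ⊤, e: ⊤, f: ⊤}
Applying B3's transfer function to that IN value gives OUT[B3] (row B3 above).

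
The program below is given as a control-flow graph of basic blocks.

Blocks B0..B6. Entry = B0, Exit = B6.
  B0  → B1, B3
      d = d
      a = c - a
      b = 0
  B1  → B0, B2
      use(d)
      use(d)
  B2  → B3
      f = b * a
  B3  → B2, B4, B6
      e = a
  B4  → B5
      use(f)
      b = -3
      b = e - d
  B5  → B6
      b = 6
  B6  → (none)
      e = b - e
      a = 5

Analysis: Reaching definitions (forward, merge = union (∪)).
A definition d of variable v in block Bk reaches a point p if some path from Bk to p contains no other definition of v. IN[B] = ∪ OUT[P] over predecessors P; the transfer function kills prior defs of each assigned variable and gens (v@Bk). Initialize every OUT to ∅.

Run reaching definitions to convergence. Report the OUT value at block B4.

Answer: {a@B0, b@B4, d@B0, e@B3, f@B2}

Working:
Per-block solution:
  B0:  IN={a@B0, b@B0, d@B0}  OUT={a@B0, b@B0, d@B0}
  B1:  IN={a@B0, b@B0, d@B0}  OUT={a@B0, b@B0, d@B0}
  B2:  IN={a@B0, b@B0, d@B0, e@B3, f@B2}  OUT={a@B0, b@B0, d@B0, e@B3, f@B2}
  B3:  IN={a@B0, b@B0, d@B0, e@B3, f@B2}  OUT={a@B0, b@B0, d@B0, e@B3, f@B2}
  B4:  IN={a@B0, b@B0, d@B0, e@B3, f@B2}  OUT={a@B0, b@B4, d@B0, e@B3, f@B2}
  B5:  IN={a@B0, b@B4, d@B0, e@B3, f@B2}  OUT={a@B0, b@B5, d@B0, e@B3, f@B2}
  B6:  IN={a@B0, b@B0, b@B5, d@B0, e@B3, f@B2}  OUT={a@B6, b@B0, b@B5, d@B0, e@B6, f@B2}

Merge at B4: IN[B4] = OUT[B3] = {a@B0, b@B0, d@B0, e@B3, f@B2}
Applying B4's transfer function to that IN value gives OUT[B4] (row B4 above).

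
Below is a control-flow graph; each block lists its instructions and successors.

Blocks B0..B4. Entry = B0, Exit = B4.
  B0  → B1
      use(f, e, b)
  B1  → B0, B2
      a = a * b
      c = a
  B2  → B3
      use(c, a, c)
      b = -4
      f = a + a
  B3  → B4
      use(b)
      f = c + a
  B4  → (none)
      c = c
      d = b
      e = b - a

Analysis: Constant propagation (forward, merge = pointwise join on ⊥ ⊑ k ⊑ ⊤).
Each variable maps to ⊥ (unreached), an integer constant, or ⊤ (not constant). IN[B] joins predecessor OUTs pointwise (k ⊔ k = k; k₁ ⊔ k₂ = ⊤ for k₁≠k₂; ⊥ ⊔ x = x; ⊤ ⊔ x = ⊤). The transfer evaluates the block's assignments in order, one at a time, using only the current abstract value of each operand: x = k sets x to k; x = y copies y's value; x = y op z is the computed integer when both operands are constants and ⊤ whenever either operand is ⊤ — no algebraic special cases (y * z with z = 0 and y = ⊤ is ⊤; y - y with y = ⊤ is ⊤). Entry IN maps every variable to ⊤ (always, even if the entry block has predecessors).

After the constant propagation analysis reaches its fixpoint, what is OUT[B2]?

Answer: {a: ⊤, b: -4, c: ⊤, d: ⊤, e: ⊤, f: ⊤}

Trace:
Converged values:
  B0: | IN=(all ⊤) | OUT=(all ⊤)
  B1: | IN=(all ⊤) | OUT=(all ⊤)
  B2: | IN=(all ⊤) | OUT={b:-4; rest ⊤}
  B3: | IN={b:-4; rest ⊤} | OUT={b:-4; rest ⊤}
  B4: | IN={b:-4; rest ⊤} | OUT={b:-4, d:-4; rest ⊤}

Merge at B2: IN[B2] = OUT[B1] = {a: ⊤, b: ⊤, c: ⊤, d: ⊤, e: ⊤, f: ⊤}
Applying B2's transfer function to that IN value gives OUT[B2] (row B2 above).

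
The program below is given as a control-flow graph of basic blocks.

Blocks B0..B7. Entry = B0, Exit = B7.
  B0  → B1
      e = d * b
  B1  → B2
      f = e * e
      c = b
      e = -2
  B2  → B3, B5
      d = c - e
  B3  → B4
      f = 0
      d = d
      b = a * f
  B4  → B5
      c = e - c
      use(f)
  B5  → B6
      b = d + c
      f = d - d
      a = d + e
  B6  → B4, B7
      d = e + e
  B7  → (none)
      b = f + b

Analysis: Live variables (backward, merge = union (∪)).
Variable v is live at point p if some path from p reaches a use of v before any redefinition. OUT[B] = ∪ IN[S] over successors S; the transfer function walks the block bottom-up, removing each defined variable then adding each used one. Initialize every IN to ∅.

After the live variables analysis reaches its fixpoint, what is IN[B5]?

Answer: {c, d, e}

Working:
Converged values:
  B0: | IN={a, b, d} | OUT={a, b, e}
  B1: | IN={a, b, e} | OUT={a, c, e}
  B2: | IN={a, c, e} | OUT={a, c, d, e}
  B3: | IN={a, c, d, e} | OUT={c, d, e, f}
  B4: | IN={c, d, e, f} | OUT={c, d, e}
  B5: | IN={c, d, e} | OUT={b, c, e, f}
  B6: | IN={b, c, e, f} | OUT={b, c, d, e, f}
  B7: | IN={b, f} | OUT={}

Merge at B5: OUT[B5] = IN[B6] = {b, c, e, f}
Applying B5's transfer function to that OUT value gives IN[B5] (row B5 above).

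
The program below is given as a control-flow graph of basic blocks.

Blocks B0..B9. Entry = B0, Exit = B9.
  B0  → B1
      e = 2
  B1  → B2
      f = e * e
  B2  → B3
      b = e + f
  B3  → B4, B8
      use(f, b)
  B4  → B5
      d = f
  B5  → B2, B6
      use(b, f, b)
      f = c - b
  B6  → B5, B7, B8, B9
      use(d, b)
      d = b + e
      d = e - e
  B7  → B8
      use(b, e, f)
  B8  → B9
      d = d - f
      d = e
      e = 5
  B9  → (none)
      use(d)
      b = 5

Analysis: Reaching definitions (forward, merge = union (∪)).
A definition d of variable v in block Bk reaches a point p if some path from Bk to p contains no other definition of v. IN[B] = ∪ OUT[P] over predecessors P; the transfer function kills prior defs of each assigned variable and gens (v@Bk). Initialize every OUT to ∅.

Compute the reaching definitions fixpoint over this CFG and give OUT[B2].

Answer: {b@B2, d@B4, d@B6, e@B0, f@B1, f@B5}

Trace:
Converged values:
  B0:  IN={}  OUT={e@B0}
  B1:  IN={e@B0}  OUT={e@B0, f@B1}
  B2:  IN={b@B2, d@B4, d@B6, e@B0, f@B1, f@B5}  OUT={b@B2, d@B4, d@B6, e@B0, f@B1, f@B5}
  B3:  IN={b@B2, d@B4, d@B6, e@B0, f@B1, f@B5}  OUT={b@B2, d@B4, d@B6, e@B0, f@B1, f@B5}
  B4:  IN={b@B2, d@B4, d@B6, e@B0, f@B1, f@B5}  OUT={b@B2, d@B4, e@B0, f@B1, f@B5}
  B5:  IN={b@B2, d@B4, d@B6, e@B0, f@B1, f@B5}  OUT={b@B2, d@B4, d@B6, e@B0, f@B5}
  B6:  IN={b@B2, d@B4, d@B6, e@B0, f@B5}  OUT={b@B2, d@B6, e@B0, f@B5}
  B7:  IN={b@B2, d@B6, e@B0, f@B5}  OUT={b@B2, d@B6, e@B0, f@B5}
  B8:  IN={b@B2, d@B4, d@B6, e@B0, f@B1, f@B5}  OUT={b@B2, d@B8, e@B8, f@B1, f@B5}
  B9:  IN={b@B2, d@B6, d@B8, e@B0, e@B8, f@B1, f@B5}  OUT={b@B9, d@B6, d@B8, e@B0, e@B8, f@B1, f@B5}

Merge at B2: IN[B2] = OUT[B1] ⊔ OUT[B5] = {b@B2, d@B4, d@B6, e@B0, f@B1, f@B5}
Applying B2's transfer function to that IN value gives OUT[B2] (row B2 above).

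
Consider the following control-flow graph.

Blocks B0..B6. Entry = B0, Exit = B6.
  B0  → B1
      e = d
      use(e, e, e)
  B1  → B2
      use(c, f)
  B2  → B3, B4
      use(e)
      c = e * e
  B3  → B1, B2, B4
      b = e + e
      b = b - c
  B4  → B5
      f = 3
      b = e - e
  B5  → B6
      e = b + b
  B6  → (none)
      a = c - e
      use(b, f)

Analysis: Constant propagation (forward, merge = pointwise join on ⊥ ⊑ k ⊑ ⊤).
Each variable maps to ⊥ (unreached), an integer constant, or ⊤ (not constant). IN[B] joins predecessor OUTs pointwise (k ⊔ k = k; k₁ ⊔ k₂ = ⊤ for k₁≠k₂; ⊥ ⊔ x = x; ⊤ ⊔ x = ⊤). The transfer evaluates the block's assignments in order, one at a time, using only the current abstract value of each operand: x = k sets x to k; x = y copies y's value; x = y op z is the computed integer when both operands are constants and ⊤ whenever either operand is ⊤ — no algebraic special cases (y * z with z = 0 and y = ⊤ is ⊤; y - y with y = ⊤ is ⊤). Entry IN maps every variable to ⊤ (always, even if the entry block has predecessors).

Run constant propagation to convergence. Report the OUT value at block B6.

Converged values:
  B0: | IN=(all ⊤) | OUT=(all ⊤)
  B1: | IN=(all ⊤) | OUT=(all ⊤)
  B2: | IN=(all ⊤) | OUT=(all ⊤)
  B3: | IN=(all ⊤) | OUT=(all ⊤)
  B4: | IN=(all ⊤) | OUT={f:3; rest ⊤}
  B5: | IN={f:3; rest ⊤} | OUT={f:3; rest ⊤}
  B6: | IN={f:3; rest ⊤} | OUT={f:3; rest ⊤}

Merge at B6: IN[B6] = OUT[B5] = {a: ⊤, b: ⊤, c: ⊤, d: ⊤, e: ⊤, f: 3}
Applying B6's transfer function to that IN value gives OUT[B6] (row B6 above).

Answer: {a: ⊤, b: ⊤, c: ⊤, d: ⊤, e: ⊤, f: 3}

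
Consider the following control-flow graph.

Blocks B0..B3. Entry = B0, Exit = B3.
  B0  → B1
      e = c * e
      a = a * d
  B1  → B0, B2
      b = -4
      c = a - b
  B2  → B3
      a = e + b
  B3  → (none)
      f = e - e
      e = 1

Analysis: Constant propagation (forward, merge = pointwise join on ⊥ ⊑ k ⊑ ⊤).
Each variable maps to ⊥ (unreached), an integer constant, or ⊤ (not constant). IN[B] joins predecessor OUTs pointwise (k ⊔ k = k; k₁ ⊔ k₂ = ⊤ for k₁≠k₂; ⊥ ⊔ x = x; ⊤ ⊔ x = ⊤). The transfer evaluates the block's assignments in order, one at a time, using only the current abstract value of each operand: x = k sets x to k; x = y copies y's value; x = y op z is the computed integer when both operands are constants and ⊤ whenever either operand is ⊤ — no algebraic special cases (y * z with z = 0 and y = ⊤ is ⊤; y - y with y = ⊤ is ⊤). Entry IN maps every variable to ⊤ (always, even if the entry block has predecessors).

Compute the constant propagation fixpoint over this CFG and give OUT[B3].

Answer: {a: ⊤, b: -4, c: ⊤, d: ⊤, e: 1, f: ⊤}

Working:
Per-block solution:
  B0:  IN=(all ⊤)  OUT=(all ⊤)
  B1:  IN=(all ⊤)  OUT={b:-4; rest ⊤}
  B2:  IN={b:-4; rest ⊤}  OUT={b:-4; rest ⊤}
  B3:  IN={b:-4; rest ⊤}  OUT={b:-4, e:1; rest ⊤}

Merge at B3: IN[B3] = OUT[B2] = {a: ⊤, b: -4, c: ⊤, d: ⊤, e: ⊤, f: ⊤}
Applying B3's transfer function to that IN value gives OUT[B3] (row B3 above).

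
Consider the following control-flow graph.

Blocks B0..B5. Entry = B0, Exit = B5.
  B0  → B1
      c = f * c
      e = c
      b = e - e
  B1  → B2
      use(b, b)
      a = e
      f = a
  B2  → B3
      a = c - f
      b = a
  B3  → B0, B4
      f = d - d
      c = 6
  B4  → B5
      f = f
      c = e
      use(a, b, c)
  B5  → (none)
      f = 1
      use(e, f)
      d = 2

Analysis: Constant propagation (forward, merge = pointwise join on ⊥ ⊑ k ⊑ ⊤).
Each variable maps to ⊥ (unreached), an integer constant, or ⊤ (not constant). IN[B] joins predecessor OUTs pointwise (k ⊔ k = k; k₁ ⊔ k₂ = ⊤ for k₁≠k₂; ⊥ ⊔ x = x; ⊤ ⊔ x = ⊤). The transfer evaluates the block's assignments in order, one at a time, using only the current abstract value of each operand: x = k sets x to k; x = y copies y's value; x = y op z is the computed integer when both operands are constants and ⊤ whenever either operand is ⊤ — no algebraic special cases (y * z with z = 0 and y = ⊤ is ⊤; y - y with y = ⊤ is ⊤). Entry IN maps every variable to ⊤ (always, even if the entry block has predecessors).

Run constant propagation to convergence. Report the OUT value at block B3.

Converged values:
  B0: | IN=(all ⊤) | OUT=(all ⊤)
  B1: | IN=(all ⊤) | OUT=(all ⊤)
  B2: | IN=(all ⊤) | OUT=(all ⊤)
  B3: | IN=(all ⊤) | OUT={c:6; rest ⊤}
  B4: | IN={c:6; rest ⊤} | OUT=(all ⊤)
  B5: | IN=(all ⊤) | OUT={d:2, f:1; rest ⊤}

Merge at B3: IN[B3] = OUT[B2] = {a: ⊤, b: ⊤, c: ⊤, d: ⊤, e: ⊤, f: ⊤}
Applying B3's transfer function to that IN value gives OUT[B3] (row B3 above).

Answer: {a: ⊤, b: ⊤, c: 6, d: ⊤, e: ⊤, f: ⊤}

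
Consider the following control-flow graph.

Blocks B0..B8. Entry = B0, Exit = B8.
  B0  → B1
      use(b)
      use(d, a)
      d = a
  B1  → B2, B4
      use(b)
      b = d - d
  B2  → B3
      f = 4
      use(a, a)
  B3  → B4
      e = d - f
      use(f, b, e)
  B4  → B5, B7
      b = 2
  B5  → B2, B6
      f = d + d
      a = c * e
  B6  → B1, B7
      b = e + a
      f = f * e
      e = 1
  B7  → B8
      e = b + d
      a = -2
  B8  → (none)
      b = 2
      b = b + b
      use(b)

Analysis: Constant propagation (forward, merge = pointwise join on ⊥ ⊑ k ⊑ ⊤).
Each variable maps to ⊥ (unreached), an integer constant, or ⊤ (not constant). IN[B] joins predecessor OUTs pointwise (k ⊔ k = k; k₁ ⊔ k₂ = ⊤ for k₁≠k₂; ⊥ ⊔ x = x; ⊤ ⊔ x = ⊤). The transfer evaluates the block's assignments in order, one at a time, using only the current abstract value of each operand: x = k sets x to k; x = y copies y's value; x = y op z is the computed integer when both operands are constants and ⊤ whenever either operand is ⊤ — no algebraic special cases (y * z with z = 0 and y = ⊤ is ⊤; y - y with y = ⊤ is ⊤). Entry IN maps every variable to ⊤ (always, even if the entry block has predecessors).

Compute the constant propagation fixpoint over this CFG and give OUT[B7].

Per-block solution:
  B0: | IN=(all ⊤) | OUT=(all ⊤)
  B1: | IN=(all ⊤) | OUT=(all ⊤)
  B2: | IN=(all ⊤) | OUT={f:4; rest ⊤}
  B3: | IN={f:4; rest ⊤} | OUT={f:4; rest ⊤}
  B4: | IN=(all ⊤) | OUT={b:2; rest ⊤}
  B5: | IN={b:2; rest ⊤} | OUT={b:2; rest ⊤}
  B6: | IN={b:2; rest ⊤} | OUT={e:1; rest ⊤}
  B7: | IN=(all ⊤) | OUT={a:-2; rest ⊤}
  B8: | IN={a:-2; rest ⊤} | OUT={a:-2, b:4; rest ⊤}

Merge at B7: IN[B7] = OUT[B4] ⊔ OUT[B6] = {a: ⊤, b: ⊤, c: ⊤, d: ⊤, e: ⊤, f: ⊤}
Applying B7's transfer function to that IN value gives OUT[B7] (row B7 above).

Answer: {a: -2, b: ⊤, c: ⊤, d: ⊤, e: ⊤, f: ⊤}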